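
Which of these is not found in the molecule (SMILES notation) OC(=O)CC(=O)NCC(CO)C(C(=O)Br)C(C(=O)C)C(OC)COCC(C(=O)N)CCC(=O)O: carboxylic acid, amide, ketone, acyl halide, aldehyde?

aldehyde

amide: present (CH2CONHCH2 — –C(=O)–N– linkage → amide (the N is not an amine)).
ketone: present (CH(COCH3) — pendant –COCH3: carbonyl C bonded to two carbons → ketone).
carboxylic acid: present (HOOC — –COOH: carbonyl C bonded to –OH and C → carboxylic acid (the –OH is not a separate alcohol)).
acyl halide: present (CH(COBr) — pendant –C(=O)X: carbonyl C bonded to C and halogen → acyl halide).
aldehyde: absent. In CH(COCH3), the carbonyl carbon is bonded to two carbons, so it is a ketone, not an aldehyde. In each of HOOC and COOH, the carbonyl carbon bears –OH, not –H, so it is a carboxylic acid.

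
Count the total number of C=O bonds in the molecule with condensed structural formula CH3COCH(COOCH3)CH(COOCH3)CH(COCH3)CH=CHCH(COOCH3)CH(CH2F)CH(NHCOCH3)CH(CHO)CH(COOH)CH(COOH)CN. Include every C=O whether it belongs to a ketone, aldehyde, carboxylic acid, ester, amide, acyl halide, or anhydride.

CO: ketone, 1 C=O (running total 1).
CH(COOCH3): ester, 1 C=O (running total 2).
CH(COOCH3): ester, 1 C=O (running total 3).
CH(COCH3): ketone, 1 C=O (running total 4).
CH(COOCH3): ester, 1 C=O (running total 5).
CH(NHCOCH3): amide, 1 C=O (running total 6).
CH(CHO): aldehyde, 1 C=O (running total 7).
CH(COOH): carboxylic acid, 1 C=O (running total 8).
CH(COOH): carboxylic acid, 1 C=O (running total 9).

9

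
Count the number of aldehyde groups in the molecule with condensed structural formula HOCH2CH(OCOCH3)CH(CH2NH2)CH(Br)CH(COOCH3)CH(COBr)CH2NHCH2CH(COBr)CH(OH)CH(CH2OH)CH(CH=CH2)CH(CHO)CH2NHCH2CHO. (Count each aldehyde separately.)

HO– on an sp³ carbon → alcohol.
pendant –OC(=O)CH3: an acyloxy group → ester.
pendant –CH2NH2: N on sp³ C, no adjacent C=O → amine.
halogen on an sp³ carbon → alkyl halide.
pendant –COOCH3: carbonyl C bonded to C and –OCH3 → ester.
pendant –C(=O)X: carbonyl C bonded to C and halogen → acyl halide.
C–N–C with sp³ carbons and no adjacent C=O → amine (secondary).
pendant –C(=O)X: carbonyl C bonded to C and halogen → acyl halide.
–OH on an sp³ carbon → alcohol (secondary).
pendant –CH2OH on an sp³ backbone C → alcohol.
pendant –CH=CH2: C=C double bond → alkene.
pendant –CHO: carbonyl C bonded to C and H → aldehyde.
C–N–C with sp³ carbons and no adjacent C=O → amine (secondary).
terminal –CHO: carbonyl C bonded to H and C → aldehyde.
Aldehyde appears at: CH(CHO), CHO → 2.

2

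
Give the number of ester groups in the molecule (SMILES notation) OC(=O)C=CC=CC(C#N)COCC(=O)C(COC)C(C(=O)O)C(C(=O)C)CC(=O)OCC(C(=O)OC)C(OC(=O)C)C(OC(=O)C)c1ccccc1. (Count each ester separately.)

4

–COOH: carbonyl C bonded to –OH and C → carboxylic acid (the –OH is not a separate alcohol).
C=C double bond → alkene.
C=C double bond → alkene.
pendant –C≡N: nitrile.
C–O–C with sp³ carbons on both sides and no adjacent C=O → ether.
–C(=O)– with carbon on both sides → ketone.
pendant –CH2OCH3: C–O–C linkage → ether.
pendant –COOH: carbonyl C bonded to C and –OH → carboxylic acid.
pendant –COCH3: carbonyl C bonded to two carbons → ketone.
–C(=O)–O–C with C on the carbonyl side → ester.
pendant –COOCH3: carbonyl C bonded to C and –OCH3 → ester.
pendant –OC(=O)CH3: an acyloxy group → ester.
pendant –OC(=O)CH3: an acyloxy group → ester.
–C6H5 phenyl ring → arene.
Ester appears at: CH2COOCH2, CH(COOCH3), CH(OCOCH3), CH(OCOCH3) → 4.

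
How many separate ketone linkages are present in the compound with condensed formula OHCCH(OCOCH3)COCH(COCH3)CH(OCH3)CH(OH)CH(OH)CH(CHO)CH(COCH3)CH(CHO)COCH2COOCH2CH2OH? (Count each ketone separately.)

4

Working along the chain:
  OHC: terminal –CHO: carbonyl C bonded to H and C → aldehyde.
  CH(OCOCH3): pendant –OC(=O)CH3: an acyloxy group → ester.
  CO: –C(=O)– with carbon on both sides → ketone.
  CH(COCH3): pendant –COCH3: carbonyl C bonded to two carbons → ketone.
  CH(OCH3): pendant –OCH3: C–O–C with sp³ C, no adjacent C=O → ether.
  CH(OH): –OH on an sp³ carbon → alcohol (secondary).
  CH(OH): –OH on an sp³ carbon → alcohol (secondary).
  CH(CHO): pendant –CHO: carbonyl C bonded to C and H → aldehyde.
  CH(COCH3): pendant –COCH3: carbonyl C bonded to two carbons → ketone.
  CH(CHO): pendant –CHO: carbonyl C bonded to C and H → aldehyde.
  CO: –C(=O)– with carbon on both sides → ketone.
  CH2COOCH2: –C(=O)–O–C with C on the carbonyl side → ester.
  CH2OH: –OH on an sp³ carbon → alcohol.
Ketone appears at: CO, CH(COCH3), CH(COCH3), CO → 4.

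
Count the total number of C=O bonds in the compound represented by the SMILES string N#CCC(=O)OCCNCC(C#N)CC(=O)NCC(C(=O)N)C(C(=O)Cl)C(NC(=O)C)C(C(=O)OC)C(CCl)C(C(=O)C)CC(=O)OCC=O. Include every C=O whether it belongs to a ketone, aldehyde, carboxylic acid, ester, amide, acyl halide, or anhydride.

9

CH2COOCH2: ester, 1 C=O (running total 1).
CH2CONHCH2: amide, 1 C=O (running total 2).
CH(CONH2): amide, 1 C=O (running total 3).
CH(COCl): acyl halide, 1 C=O (running total 4).
CH(NHCOCH3): amide, 1 C=O (running total 5).
CH(COOCH3): ester, 1 C=O (running total 6).
CH(COCH3): ketone, 1 C=O (running total 7).
CH2COOCH2: ester, 1 C=O (running total 8).
CHO: aldehyde, 1 C=O (running total 9).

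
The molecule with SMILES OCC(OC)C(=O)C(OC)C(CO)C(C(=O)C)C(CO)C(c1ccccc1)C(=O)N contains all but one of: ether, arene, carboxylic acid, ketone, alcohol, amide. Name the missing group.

ether: present (CH(OCH3) — pendant –OCH3: C–O–C with sp³ C, no adjacent C=O → ether).
amide: present (CONH2 — –C(=O)NH2: carbonyl C bonded to C and to N → amide (the N is not a separate amine)).
alcohol: present (HOCH2 — HO– on an sp³ carbon → alcohol).
ketone: present (CO — –C(=O)– with carbon on both sides → ketone).
arene: present (CH(C6H5) — pendant –C6H5: benzene ring → arene).
carboxylic acid: absent. In CONH2, the carbonyl is bonded to nitrogen, not to –OH; that is an amide.

carboxylic acid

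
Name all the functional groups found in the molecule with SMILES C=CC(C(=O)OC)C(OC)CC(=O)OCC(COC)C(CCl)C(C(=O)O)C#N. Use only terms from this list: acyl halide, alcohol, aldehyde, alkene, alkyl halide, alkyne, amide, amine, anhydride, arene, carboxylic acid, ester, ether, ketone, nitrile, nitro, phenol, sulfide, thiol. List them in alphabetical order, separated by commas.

Taking each segment in turn:
  CH2=CH: C=C double bond → alkene.
  CH(COOCH3): pendant –COOCH3: carbonyl C bonded to C and –OCH3 → ester.
  CH(OCH3): pendant –OCH3: C–O–C with sp³ C, no adjacent C=O → ether.
  CH2COOCH2: –C(=O)–O–C with C on the carbonyl side → ester.
  CH(CH2OCH3): pendant –CH2OCH3: C–O–C linkage → ether.
  CH(CH2Cl): pendant –CH2X: halogen on sp³ carbon → alkyl halide.
  CH(COOH): pendant –COOH: carbonyl C bonded to C and –OH → carboxylic acid.
  CN: –C≡N: carbon triple-bonded to nitrogen → nitrile.

alkene, alkyl halide, carboxylic acid, ester, ether, nitrile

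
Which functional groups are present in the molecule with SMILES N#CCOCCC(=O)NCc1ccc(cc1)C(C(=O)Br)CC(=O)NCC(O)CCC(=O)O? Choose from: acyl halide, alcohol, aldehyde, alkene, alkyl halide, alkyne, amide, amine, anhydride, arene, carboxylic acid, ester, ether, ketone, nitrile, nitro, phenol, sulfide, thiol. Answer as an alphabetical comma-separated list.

acyl halide, alcohol, amide, arene, carboxylic acid, ether, nitrile

Taking each segment in turn:
  N≡C: N≡C–: carbon triple-bonded to nitrogen → nitrile.
  CH2OCH2: C–O–C with sp³ carbons on both sides and no adjacent C=O → ether.
  CH2CONHCH2: –C(=O)–N– linkage → amide (the N is not an amine).
  C6H4: para-disubstituted benzene ring → arene.
  CH(COBr): pendant –C(=O)X: carbonyl C bonded to C and halogen → acyl halide.
  CH2CONHCH2: –C(=O)–N– linkage → amide (the N is not an amine).
  CH(OH): –OH on an sp³ carbon → alcohol (secondary).
  COOH: –COOH: carbonyl C bonded to –OH and C → carboxylic acid (the –OH is not a separate alcohol).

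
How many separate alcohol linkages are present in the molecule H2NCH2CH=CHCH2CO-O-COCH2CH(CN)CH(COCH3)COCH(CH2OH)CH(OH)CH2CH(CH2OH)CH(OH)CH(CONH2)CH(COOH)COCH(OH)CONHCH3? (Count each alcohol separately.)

Taking each segment in turn:
  H2NCH2: –NH2 on an sp³ carbon with no adjacent C=O → amine.
  CH=CH: C=C double bond → alkene.
  CH2CO-O-COCH2: two acyl groups sharing one oxygen, –C(=O)–O–C(=O)– → anhydride.
  CH(CN): pendant –C≡N: nitrile.
  CH(COCH3): pendant –COCH3: carbonyl C bonded to two carbons → ketone.
  CO: –C(=O)– with carbon on both sides → ketone.
  CH(CH2OH): pendant –CH2OH on an sp³ backbone C → alcohol.
  CH(OH): –OH on an sp³ carbon → alcohol (secondary).
  CH(CH2OH): pendant –CH2OH on an sp³ backbone C → alcohol.
  CH(OH): –OH on an sp³ carbon → alcohol (secondary).
  CH(CONH2): pendant –CONH2: carbonyl C bonded to C and N → amide.
  CH(COOH): pendant –COOH: carbonyl C bonded to C and –OH → carboxylic acid.
  CO: –C(=O)– with carbon on both sides → ketone.
  CH(OH): –OH on an sp³ carbon → alcohol (secondary).
  CONHCH3: –C(=O)NHCH3: carbonyl C bonded to C and to N → amide (the N is not an amine).
Alcohol appears at: CH(CH2OH), CH(OH), CH(CH2OH), CH(OH), CH(OH) → 5.

5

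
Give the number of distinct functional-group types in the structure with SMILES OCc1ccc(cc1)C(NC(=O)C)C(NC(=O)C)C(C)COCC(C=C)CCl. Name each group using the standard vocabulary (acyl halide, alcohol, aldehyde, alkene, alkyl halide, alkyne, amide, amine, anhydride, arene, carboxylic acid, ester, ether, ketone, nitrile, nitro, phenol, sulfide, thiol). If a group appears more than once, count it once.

HO– on an sp³ carbon → alcohol.
para-disubstituted benzene ring → arene.
pendant –NHC(=O)CH3: N bonded to a carbonyl → amide (not amine).
pendant –NHC(=O)CH3: N bonded to a carbonyl → amide (not amine).
C–O–C with sp³ carbons on both sides and no adjacent C=O → ether.
pendant –CH=CH2: C=C double bond → alkene.
halogen on an sp³ carbon → alkyl halide.
Distinct types present: alcohol, alkene, alkyl halide, amide, arene, ether.

6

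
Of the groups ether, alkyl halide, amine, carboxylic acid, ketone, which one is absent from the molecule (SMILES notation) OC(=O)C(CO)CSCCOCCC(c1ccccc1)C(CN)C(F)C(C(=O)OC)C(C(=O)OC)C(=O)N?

ketone

ether: present (CH2OCH2 — C–O–C with sp³ carbons on both sides and no adjacent C=O → ether).
amine: present (CH(CH2NH2) — pendant –CH2NH2: N on sp³ C, no adjacent C=O → amine).
alkyl halide: present (CH(F) — halogen on an sp³ carbon → alkyl halide).
carboxylic acid: present (HOOC — –COOH: carbonyl C bonded to –OH and C → carboxylic acid (the –OH is not a separate alcohol)).
ketone: absent. In CH(COOCH3), the C=O is bonded to an –O–C group, which defines an ester, not a ketone. In CONH2, the C=O is bonded to nitrogen, which defines an amide, not a ketone. In HOOC, the C=O bears an –OH, making it a carboxylic acid rather than a ketone.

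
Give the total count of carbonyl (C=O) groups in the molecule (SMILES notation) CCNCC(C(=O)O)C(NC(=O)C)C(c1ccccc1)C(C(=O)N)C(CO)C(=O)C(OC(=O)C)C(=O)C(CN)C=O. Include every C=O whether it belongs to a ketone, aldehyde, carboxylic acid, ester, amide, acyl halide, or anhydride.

CH(COOH): carboxylic acid, 1 C=O (running total 1).
CH(NHCOCH3): amide, 1 C=O (running total 2).
CH(CONH2): amide, 1 C=O (running total 3).
CO: ketone, 1 C=O (running total 4).
CH(OCOCH3): ester, 1 C=O (running total 5).
CO: ketone, 1 C=O (running total 6).
CHO: aldehyde, 1 C=O (running total 7).

7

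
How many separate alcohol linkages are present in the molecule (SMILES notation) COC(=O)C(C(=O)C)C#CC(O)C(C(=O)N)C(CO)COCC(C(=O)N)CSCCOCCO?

CH3O–C(=O)–: carbonyl C bonded to C and to –OCH3 → ester (not ketone + ether).
pendant –COCH3: carbonyl C bonded to two carbons → ketone.
C≡C triple bond → alkyne.
–OH on an sp³ carbon → alcohol (secondary).
pendant –CONH2: carbonyl C bonded to C and N → amide.
pendant –CH2OH on an sp³ backbone C → alcohol.
C–O–C with sp³ carbons on both sides and no adjacent C=O → ether.
pendant –CONH2: carbonyl C bonded to C and N → amide.
C–S–C linkage → sulfide (thioether).
C–O–C with sp³ carbons on both sides and no adjacent C=O → ether.
–OH on an sp³ carbon → alcohol.
Alcohol appears at: CH(OH), CH(CH2OH), CH2OH → 3.

3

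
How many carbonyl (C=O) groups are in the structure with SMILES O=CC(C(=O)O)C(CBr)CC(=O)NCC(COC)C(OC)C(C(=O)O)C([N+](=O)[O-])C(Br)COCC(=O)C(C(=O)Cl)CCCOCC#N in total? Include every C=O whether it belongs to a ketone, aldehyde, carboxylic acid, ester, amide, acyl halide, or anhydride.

6

OHC: aldehyde, 1 C=O (running total 1).
CH(COOH): carboxylic acid, 1 C=O (running total 2).
CH2CONHCH2: amide, 1 C=O (running total 3).
CH(COOH): carboxylic acid, 1 C=O (running total 4).
CO: ketone, 1 C=O (running total 5).
CH(COCl): acyl halide, 1 C=O (running total 6).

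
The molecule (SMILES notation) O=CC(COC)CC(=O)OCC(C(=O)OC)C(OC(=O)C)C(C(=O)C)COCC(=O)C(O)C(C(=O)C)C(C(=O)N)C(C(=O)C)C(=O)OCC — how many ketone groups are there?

Reading the structure from left to right:
  OHC: terminal –CHO: carbonyl C bonded to H and C → aldehyde.
  CH(CH2OCH3): pendant –CH2OCH3: C–O–C linkage → ether.
  CH2COOCH2: –C(=O)–O–C with C on the carbonyl side → ester.
  CH(COOCH3): pendant –COOCH3: carbonyl C bonded to C and –OCH3 → ester.
  CH(OCOCH3): pendant –OC(=O)CH3: an acyloxy group → ester.
  CH(COCH3): pendant –COCH3: carbonyl C bonded to two carbons → ketone.
  CH2OCH2: C–O–C with sp³ carbons on both sides and no adjacent C=O → ether.
  CO: –C(=O)– with carbon on both sides → ketone.
  CH(OH): –OH on an sp³ carbon → alcohol (secondary).
  CH(COCH3): pendant –COCH3: carbonyl C bonded to two carbons → ketone.
  CH(CONH2): pendant –CONH2: carbonyl C bonded to C and N → amide.
  CH(COCH3): pendant –COCH3: carbonyl C bonded to two carbons → ketone.
  COOCH2CH3: –C(=O)OCH2CH3: carbonyl C bonded to C and to –OEt → ester.
Ketone appears at: CH(COCH3), CO, CH(COCH3), CH(COCH3) → 4.

4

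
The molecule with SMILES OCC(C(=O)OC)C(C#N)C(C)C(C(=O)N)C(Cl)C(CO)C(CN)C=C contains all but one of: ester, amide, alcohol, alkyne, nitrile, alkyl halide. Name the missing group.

amide: present (CH(CONH2) — pendant –CONH2: carbonyl C bonded to C and N → amide).
nitrile: present (CH(CN) — pendant –C≡N: nitrile).
alkyl halide: present (CH(Cl) — halogen on an sp³ carbon → alkyl halide).
ester: present (CH(COOCH3) — pendant –COOCH3: carbonyl C bonded to C and –OCH3 → ester).
alcohol: present (HOCH2 — HO– on an sp³ carbon → alcohol).
alkyne: absent. In CH(CN), the triple bond is C≡N, not C≡C, so it is a nitrile.

alkyne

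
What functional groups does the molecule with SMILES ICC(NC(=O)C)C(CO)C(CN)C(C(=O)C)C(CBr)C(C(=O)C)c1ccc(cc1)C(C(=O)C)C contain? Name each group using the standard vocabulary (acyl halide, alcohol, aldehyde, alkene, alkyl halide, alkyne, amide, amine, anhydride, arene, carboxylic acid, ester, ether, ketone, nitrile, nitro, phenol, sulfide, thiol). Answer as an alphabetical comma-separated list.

alcohol, alkyl halide, amide, amine, arene, ketone

halogen on an sp³ carbon → alkyl halide.
pendant –NHC(=O)CH3: N bonded to a carbonyl → amide (not amine).
pendant –CH2OH on an sp³ backbone C → alcohol.
pendant –CH2NH2: N on sp³ C, no adjacent C=O → amine.
pendant –COCH3: carbonyl C bonded to two carbons → ketone.
pendant –CH2X: halogen on sp³ carbon → alkyl halide.
pendant –COCH3: carbonyl C bonded to two carbons → ketone.
para-disubstituted benzene ring → arene.
pendant –COCH3: carbonyl C bonded to two carbons → ketone.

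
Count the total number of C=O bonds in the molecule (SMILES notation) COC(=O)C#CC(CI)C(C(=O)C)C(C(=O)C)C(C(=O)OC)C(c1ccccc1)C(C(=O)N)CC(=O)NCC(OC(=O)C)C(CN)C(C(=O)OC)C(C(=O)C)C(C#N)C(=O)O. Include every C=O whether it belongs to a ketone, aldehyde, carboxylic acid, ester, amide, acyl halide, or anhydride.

CH3OOC: ester, 1 C=O (running total 1).
CH(COCH3): ketone, 1 C=O (running total 2).
CH(COCH3): ketone, 1 C=O (running total 3).
CH(COOCH3): ester, 1 C=O (running total 4).
CH(CONH2): amide, 1 C=O (running total 5).
CH2CONHCH2: amide, 1 C=O (running total 6).
CH(OCOCH3): ester, 1 C=O (running total 7).
CH(COOCH3): ester, 1 C=O (running total 8).
CH(COCH3): ketone, 1 C=O (running total 9).
COOH: carboxylic acid, 1 C=O (running total 10).

10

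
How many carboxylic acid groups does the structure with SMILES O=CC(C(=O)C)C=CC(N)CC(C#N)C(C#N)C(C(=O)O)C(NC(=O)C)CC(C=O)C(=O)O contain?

Reading the structure from left to right:
  OHC: terminal –CHO: carbonyl C bonded to H and C → aldehyde.
  CH(COCH3): pendant –COCH3: carbonyl C bonded to two carbons → ketone.
  CH=CH: C=C double bond → alkene.
  CH(NH2): –NH2 on an sp³ carbon with no adjacent C=O → amine.
  CH(CN): pendant –C≡N: nitrile.
  CH(CN): pendant –C≡N: nitrile.
  CH(COOH): pendant –COOH: carbonyl C bonded to C and –OH → carboxylic acid.
  CH(NHCOCH3): pendant –NHC(=O)CH3: N bonded to a carbonyl → amide (not amine).
  CH(CHO): pendant –CHO: carbonyl C bonded to C and H → aldehyde.
  COOH: –COOH: carbonyl C bonded to –OH and C → carboxylic acid (the –OH is not a separate alcohol).
Carboxylic acid appears at: CH(COOH), COOH → 2.

2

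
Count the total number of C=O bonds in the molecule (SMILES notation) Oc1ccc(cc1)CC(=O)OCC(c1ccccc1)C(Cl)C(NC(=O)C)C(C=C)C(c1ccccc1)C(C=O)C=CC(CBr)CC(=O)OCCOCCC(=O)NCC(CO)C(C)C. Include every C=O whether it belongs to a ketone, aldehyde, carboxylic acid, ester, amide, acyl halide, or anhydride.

5

CH2COOCH2: ester, 1 C=O (running total 1).
CH(NHCOCH3): amide, 1 C=O (running total 2).
CH(CHO): aldehyde, 1 C=O (running total 3).
CH2COOCH2: ester, 1 C=O (running total 4).
CH2CONHCH2: amide, 1 C=O (running total 5).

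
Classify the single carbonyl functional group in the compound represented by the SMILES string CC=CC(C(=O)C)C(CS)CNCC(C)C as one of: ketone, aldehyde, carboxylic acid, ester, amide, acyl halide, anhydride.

ketone

The carbonyl is in the CH(COCH3) segment: pendant –COCH3: carbonyl C bonded to two carbons → ketone.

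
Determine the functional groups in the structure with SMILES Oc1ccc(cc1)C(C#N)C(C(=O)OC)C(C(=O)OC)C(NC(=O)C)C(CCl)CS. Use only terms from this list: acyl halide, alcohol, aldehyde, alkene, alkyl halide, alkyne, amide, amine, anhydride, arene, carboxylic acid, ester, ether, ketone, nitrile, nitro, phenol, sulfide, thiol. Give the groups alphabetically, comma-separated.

Taking each segment in turn:
  HOC6H4: –OH attached directly to an aromatic ring → phenol (not alcohol); the ring itself is an arene.
  CH(CN): pendant –C≡N: nitrile.
  CH(COOCH3): pendant –COOCH3: carbonyl C bonded to C and –OCH3 → ester.
  CH(COOCH3): pendant –COOCH3: carbonyl C bonded to C and –OCH3 → ester.
  CH(NHCOCH3): pendant –NHC(=O)CH3: N bonded to a carbonyl → amide (not amine).
  CH(CH2Cl): pendant –CH2X: halogen on sp³ carbon → alkyl halide.
  CH2SH: –SH on an sp³ carbon → thiol.

alkyl halide, amide, arene, ester, nitrile, phenol, thiol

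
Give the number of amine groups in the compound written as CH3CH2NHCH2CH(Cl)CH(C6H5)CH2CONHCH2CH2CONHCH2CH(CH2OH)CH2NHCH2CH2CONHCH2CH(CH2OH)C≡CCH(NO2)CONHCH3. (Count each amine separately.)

2

C–N–C with sp³ carbons and no adjacent C=O → amine (secondary).
halogen on an sp³ carbon → alkyl halide.
pendant –C6H5: benzene ring → arene.
–C(=O)–N– linkage → amide (the N is not an amine).
–C(=O)–N– linkage → amide (the N is not an amine).
pendant –CH2OH on an sp³ backbone C → alcohol.
C–N–C with sp³ carbons and no adjacent C=O → amine (secondary).
–C(=O)–N– linkage → amide (the N is not an amine).
pendant –CH2OH on an sp³ backbone C → alcohol.
C≡C triple bond → alkyne.
–NO2 on an sp³ carbon → nitro (the N=O is not a carbonyl).
–C(=O)NHCH3: carbonyl C bonded to C and to N → amide (the N is not an amine).
Amine appears at: CH2NHCH2, CH2NHCH2 → 2.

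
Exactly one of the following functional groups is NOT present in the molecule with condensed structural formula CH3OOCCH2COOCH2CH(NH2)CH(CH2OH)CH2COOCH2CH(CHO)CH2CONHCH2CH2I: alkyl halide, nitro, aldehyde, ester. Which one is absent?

nitro

aldehyde: present (CH(CHO) — pendant –CHO: carbonyl C bonded to C and H → aldehyde).
ester: present (CH3OOC — CH3O–C(=O)–: carbonyl C bonded to C and to –OCH3 → ester (not ketone + ether)).
alkyl halide: present (CH2I — halogen on an sp³ carbon → alkyl halide).
nitro: no segment matches this pattern.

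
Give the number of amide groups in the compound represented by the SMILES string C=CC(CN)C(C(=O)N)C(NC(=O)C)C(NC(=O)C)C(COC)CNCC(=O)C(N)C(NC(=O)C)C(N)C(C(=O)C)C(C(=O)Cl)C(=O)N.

5

Reading the structure from left to right:
  CH2=CH: C=C double bond → alkene.
  CH(CH2NH2): pendant –CH2NH2: N on sp³ C, no adjacent C=O → amine.
  CH(CONH2): pendant –CONH2: carbonyl C bonded to C and N → amide.
  CH(NHCOCH3): pendant –NHC(=O)CH3: N bonded to a carbonyl → amide (not amine).
  CH(NHCOCH3): pendant –NHC(=O)CH3: N bonded to a carbonyl → amide (not amine).
  CH(CH2OCH3): pendant –CH2OCH3: C–O–C linkage → ether.
  CH2NHCH2: C–N–C with sp³ carbons and no adjacent C=O → amine (secondary).
  CO: –C(=O)– with carbon on both sides → ketone.
  CH(NH2): –NH2 on an sp³ carbon with no adjacent C=O → amine.
  CH(NHCOCH3): pendant –NHC(=O)CH3: N bonded to a carbonyl → amide (not amine).
  CH(NH2): –NH2 on an sp³ carbon with no adjacent C=O → amine.
  CH(COCH3): pendant –COCH3: carbonyl C bonded to two carbons → ketone.
  CH(COCl): pendant –C(=O)X: carbonyl C bonded to C and halogen → acyl halide.
  CONH2: –C(=O)NH2: carbonyl C bonded to C and to N → amide (the N is not a separate amine).
Amide appears at: CH(CONH2), CH(NHCOCH3), CH(NHCOCH3), CH(NHCOCH3), CONH2 → 5.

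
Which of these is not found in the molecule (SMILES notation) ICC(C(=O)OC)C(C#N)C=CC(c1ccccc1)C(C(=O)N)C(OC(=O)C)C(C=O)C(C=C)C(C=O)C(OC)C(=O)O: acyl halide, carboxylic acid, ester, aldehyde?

aldehyde: present (CH(CHO) — pendant –CHO: carbonyl C bonded to C and H → aldehyde).
ester: present (CH(COOCH3) — pendant –COOCH3: carbonyl C bonded to C and –OCH3 → ester).
carboxylic acid: present (COOH — –COOH: carbonyl C bonded to –OH and C → carboxylic acid (the –OH is not a separate alcohol)).
acyl halide: no segment matches this pattern.

acyl halide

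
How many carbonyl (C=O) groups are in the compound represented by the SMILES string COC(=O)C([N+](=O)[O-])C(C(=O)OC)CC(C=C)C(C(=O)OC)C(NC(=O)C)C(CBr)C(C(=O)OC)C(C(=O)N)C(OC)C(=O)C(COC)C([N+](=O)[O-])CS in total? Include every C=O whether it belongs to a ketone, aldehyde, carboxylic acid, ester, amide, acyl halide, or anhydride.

CH3OOC: ester, 1 C=O (running total 1).
CH(COOCH3): ester, 1 C=O (running total 2).
CH(COOCH3): ester, 1 C=O (running total 3).
CH(NHCOCH3): amide, 1 C=O (running total 4).
CH(COOCH3): ester, 1 C=O (running total 5).
CH(CONH2): amide, 1 C=O (running total 6).
CO: ketone, 1 C=O (running total 7).

7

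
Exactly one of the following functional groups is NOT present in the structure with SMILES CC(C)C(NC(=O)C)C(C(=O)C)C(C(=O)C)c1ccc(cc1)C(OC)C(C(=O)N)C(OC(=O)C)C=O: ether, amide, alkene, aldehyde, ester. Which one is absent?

alkene

aldehyde: present (CHO — terminal –CHO: carbonyl C bonded to H and C → aldehyde).
ester: present (CH(OCOCH3) — pendant –OC(=O)CH3: an acyloxy group → ester).
ether: present (CH(OCH3) — pendant –OCH3: C–O–C with sp³ C, no adjacent C=O → ether).
amide: present (CH(NHCOCH3) — pendant –NHC(=O)CH3: N bonded to a carbonyl → amide (not amine)).
alkene: absent. In C6H4, the C=C units are part of an aromatic ring, which is an arene, not an isolated alkene.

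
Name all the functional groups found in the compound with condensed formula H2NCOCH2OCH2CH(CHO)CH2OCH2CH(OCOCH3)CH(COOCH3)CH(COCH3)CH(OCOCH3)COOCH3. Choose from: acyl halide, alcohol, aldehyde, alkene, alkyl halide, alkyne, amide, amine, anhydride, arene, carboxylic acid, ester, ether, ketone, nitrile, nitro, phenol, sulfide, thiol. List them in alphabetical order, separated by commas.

Working along the chain:
  H2NCO: –C(=O)NH2: carbonyl C bonded to C and to N → amide (the N is not a separate amine).
  CH2OCH2: C–O–C with sp³ carbons on both sides and no adjacent C=O → ether.
  CH(CHO): pendant –CHO: carbonyl C bonded to C and H → aldehyde.
  CH2OCH2: C–O–C with sp³ carbons on both sides and no adjacent C=O → ether.
  CH(OCOCH3): pendant –OC(=O)CH3: an acyloxy group → ester.
  CH(COOCH3): pendant –COOCH3: carbonyl C bonded to C and –OCH3 → ester.
  CH(COCH3): pendant –COCH3: carbonyl C bonded to two carbons → ketone.
  CH(OCOCH3): pendant –OC(=O)CH3: an acyloxy group → ester.
  COOCH3: –C(=O)OCH3: carbonyl C bonded to C and to –OCH3 → ester (not ketone + ether).

aldehyde, amide, ester, ether, ketone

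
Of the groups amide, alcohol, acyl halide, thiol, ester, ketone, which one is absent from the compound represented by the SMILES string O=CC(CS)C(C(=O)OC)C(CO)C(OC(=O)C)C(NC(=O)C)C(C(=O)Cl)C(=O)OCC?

ketone

thiol: present (CH(CH2SH) — pendant –CH2SH → thiol).
amide: present (CH(NHCOCH3) — pendant –NHC(=O)CH3: N bonded to a carbonyl → amide (not amine)).
alcohol: present (CH(CH2OH) — pendant –CH2OH on an sp³ backbone C → alcohol).
acyl halide: present (CH(COCl) — pendant –C(=O)X: carbonyl C bonded to C and halogen → acyl halide).
ester: present (CH(COOCH3) — pendant –COOCH3: carbonyl C bonded to C and –OCH3 → ester).
ketone: absent. In each of CH(COOCH3), CH(OCOCH3) and COOCH2CH3, the C=O is bonded to an –O–C group, which defines an ester, not a ketone. In CH(NHCOCH3), the C=O is bonded to nitrogen, which defines an amide, not a ketone. In OHC, the carbonyl carbon carries an H, so it is an aldehyde, not a ketone. In CH(COCl), the C=O is bonded to a halogen, which defines an acyl halide, not a ketone.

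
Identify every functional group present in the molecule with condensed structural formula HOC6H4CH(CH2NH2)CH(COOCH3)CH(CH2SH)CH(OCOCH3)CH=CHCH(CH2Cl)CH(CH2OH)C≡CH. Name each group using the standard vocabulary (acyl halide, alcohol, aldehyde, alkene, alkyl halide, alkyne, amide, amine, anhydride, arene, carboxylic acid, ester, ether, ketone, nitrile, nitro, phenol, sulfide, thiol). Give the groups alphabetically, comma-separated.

alcohol, alkene, alkyl halide, alkyne, amine, arene, ester, phenol, thiol

Reading the structure from left to right:
  HOC6H4: –OH attached directly to an aromatic ring → phenol (not alcohol); the ring itself is an arene.
  CH(CH2NH2): pendant –CH2NH2: N on sp³ C, no adjacent C=O → amine.
  CH(COOCH3): pendant –COOCH3: carbonyl C bonded to C and –OCH3 → ester.
  CH(CH2SH): pendant –CH2SH → thiol.
  CH(OCOCH3): pendant –OC(=O)CH3: an acyloxy group → ester.
  CH=CH: C=C double bond → alkene.
  CH(CH2Cl): pendant –CH2X: halogen on sp³ carbon → alkyl halide.
  CH(CH2OH): pendant –CH2OH on an sp³ backbone C → alcohol.
  C≡CH: C≡C triple bond → alkyne.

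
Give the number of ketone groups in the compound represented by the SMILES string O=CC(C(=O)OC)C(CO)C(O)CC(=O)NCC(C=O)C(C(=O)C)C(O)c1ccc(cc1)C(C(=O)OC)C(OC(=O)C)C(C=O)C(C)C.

1

terminal –CHO: carbonyl C bonded to H and C → aldehyde.
pendant –COOCH3: carbonyl C bonded to C and –OCH3 → ester.
pendant –CH2OH on an sp³ backbone C → alcohol.
–OH on an sp³ carbon → alcohol (secondary).
–C(=O)–N– linkage → amide (the N is not an amine).
pendant –CHO: carbonyl C bonded to C and H → aldehyde.
pendant –COCH3: carbonyl C bonded to two carbons → ketone.
–OH on an sp³ carbon → alcohol (secondary).
para-disubstituted benzene ring → arene.
pendant –COOCH3: carbonyl C bonded to C and –OCH3 → ester.
pendant –OC(=O)CH3: an acyloxy group → ester.
pendant –CHO: carbonyl C bonded to C and H → aldehyde.
Ketone appears at: CH(COCH3) → 1.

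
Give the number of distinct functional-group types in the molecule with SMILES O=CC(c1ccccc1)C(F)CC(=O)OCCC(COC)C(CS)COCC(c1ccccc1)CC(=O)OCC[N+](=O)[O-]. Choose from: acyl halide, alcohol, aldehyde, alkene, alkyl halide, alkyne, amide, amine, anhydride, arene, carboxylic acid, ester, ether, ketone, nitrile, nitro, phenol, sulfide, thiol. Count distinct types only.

7

Reading the structure from left to right:
  OHC: terminal –CHO: carbonyl C bonded to H and C → aldehyde.
  CH(C6H5): pendant –C6H5: benzene ring → arene.
  CH(F): halogen on an sp³ carbon → alkyl halide.
  CH2COOCH2: –C(=O)–O–C with C on the carbonyl side → ester.
  CH(CH2OCH3): pendant –CH2OCH3: C–O–C linkage → ether.
  CH(CH2SH): pendant –CH2SH → thiol.
  CH2OCH2: C–O–C with sp³ carbons on both sides and no adjacent C=O → ether.
  CH(C6H5): pendant –C6H5: benzene ring → arene.
  CH2COOCH2: –C(=O)–O–C with C on the carbonyl side → ester.
  CH2NO2: –NO2 on carbon → nitro group.
Distinct types present: aldehyde, alkyl halide, arene, ester, ether, nitro, thiol.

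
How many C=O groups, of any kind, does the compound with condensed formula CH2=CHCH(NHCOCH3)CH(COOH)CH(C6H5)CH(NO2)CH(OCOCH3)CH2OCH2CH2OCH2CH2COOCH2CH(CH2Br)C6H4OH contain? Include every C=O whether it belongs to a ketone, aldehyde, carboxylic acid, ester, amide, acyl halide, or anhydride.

CH(NHCOCH3): amide, 1 C=O (running total 1).
CH(COOH): carboxylic acid, 1 C=O (running total 2).
CH(OCOCH3): ester, 1 C=O (running total 3).
CH2COOCH2: ester, 1 C=O (running total 4).

4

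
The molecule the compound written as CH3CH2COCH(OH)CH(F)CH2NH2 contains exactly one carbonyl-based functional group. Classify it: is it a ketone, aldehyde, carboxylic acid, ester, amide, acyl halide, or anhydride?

ketone

The carbonyl is in the CO segment: –C(=O)– with carbon on both sides → ketone.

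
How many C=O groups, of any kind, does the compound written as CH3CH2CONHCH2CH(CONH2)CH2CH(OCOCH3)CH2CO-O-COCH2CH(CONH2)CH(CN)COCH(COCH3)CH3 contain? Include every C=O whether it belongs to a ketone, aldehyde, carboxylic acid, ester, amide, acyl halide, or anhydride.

CH2CONHCH2: amide, 1 C=O (running total 1).
CH(CONH2): amide, 1 C=O (running total 2).
CH(OCOCH3): ester, 1 C=O (running total 3).
CH2CO-O-COCH2: anhydride, 2 C=O (running total 5).
CH(CONH2): amide, 1 C=O (running total 6).
CO: ketone, 1 C=O (running total 7).
CH(COCH3): ketone, 1 C=O (running total 8).

8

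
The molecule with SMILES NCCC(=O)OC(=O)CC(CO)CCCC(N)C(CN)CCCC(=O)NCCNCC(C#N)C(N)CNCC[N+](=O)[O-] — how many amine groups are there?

–NH2 on an sp³ carbon with no adjacent C=O → amine.
two acyl groups sharing one oxygen, –C(=O)–O–C(=O)– → anhydride.
pendant –CH2OH on an sp³ backbone C → alcohol.
–NH2 on an sp³ carbon with no adjacent C=O → amine.
pendant –CH2NH2: N on sp³ C, no adjacent C=O → amine.
–C(=O)–N– linkage → amide (the N is not an amine).
C–N–C with sp³ carbons and no adjacent C=O → amine (secondary).
pendant –C≡N: nitrile.
–NH2 on an sp³ carbon with no adjacent C=O → amine.
C–N–C with sp³ carbons and no adjacent C=O → amine (secondary).
–NO2 on carbon → nitro group.
Amine appears at: H2NCH2, CH(NH2), CH(CH2NH2), CH2NHCH2, CH(NH2), CH2NHCH2 → 6.

6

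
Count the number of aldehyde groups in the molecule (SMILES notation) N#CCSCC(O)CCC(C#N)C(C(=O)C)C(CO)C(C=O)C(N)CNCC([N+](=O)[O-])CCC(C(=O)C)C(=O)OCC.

1

N≡C–: carbon triple-bonded to nitrogen → nitrile.
C–S–C linkage → sulfide (thioether).
–OH on an sp³ carbon → alcohol (secondary).
pendant –C≡N: nitrile.
pendant –COCH3: carbonyl C bonded to two carbons → ketone.
pendant –CH2OH on an sp³ backbone C → alcohol.
pendant –CHO: carbonyl C bonded to C and H → aldehyde.
–NH2 on an sp³ carbon with no adjacent C=O → amine.
C–N–C with sp³ carbons and no adjacent C=O → amine (secondary).
–NO2 on an sp³ carbon → nitro (the N=O is not a carbonyl).
pendant –COCH3: carbonyl C bonded to two carbons → ketone.
–C(=O)OCH2CH3: carbonyl C bonded to C and to –OEt → ester.
Aldehyde appears at: CH(CHO) → 1.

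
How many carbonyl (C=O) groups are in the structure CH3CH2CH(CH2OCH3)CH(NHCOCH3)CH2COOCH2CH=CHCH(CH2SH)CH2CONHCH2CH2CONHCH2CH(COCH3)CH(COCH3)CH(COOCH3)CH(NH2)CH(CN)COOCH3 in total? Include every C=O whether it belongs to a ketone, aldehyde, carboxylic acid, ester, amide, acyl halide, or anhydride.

8

CH(NHCOCH3): amide, 1 C=O (running total 1).
CH2COOCH2: ester, 1 C=O (running total 2).
CH2CONHCH2: amide, 1 C=O (running total 3).
CH2CONHCH2: amide, 1 C=O (running total 4).
CH(COCH3): ketone, 1 C=O (running total 5).
CH(COCH3): ketone, 1 C=O (running total 6).
CH(COOCH3): ester, 1 C=O (running total 7).
COOCH3: ester, 1 C=O (running total 8).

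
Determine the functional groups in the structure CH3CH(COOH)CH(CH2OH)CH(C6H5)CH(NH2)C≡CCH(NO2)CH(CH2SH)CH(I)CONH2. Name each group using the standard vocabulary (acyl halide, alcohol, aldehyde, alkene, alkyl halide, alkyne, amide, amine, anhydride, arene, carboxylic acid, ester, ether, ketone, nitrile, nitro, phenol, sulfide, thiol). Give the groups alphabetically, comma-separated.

pendant –COOH: carbonyl C bonded to C and –OH → carboxylic acid.
pendant –CH2OH on an sp³ backbone C → alcohol.
pendant –C6H5: benzene ring → arene.
–NH2 on an sp³ carbon with no adjacent C=O → amine.
C≡C triple bond → alkyne.
–NO2 on an sp³ carbon → nitro (the N=O is not a carbonyl).
pendant –CH2SH → thiol.
halogen on an sp³ carbon → alkyl halide.
–C(=O)NH2: carbonyl C bonded to C and to N → amide (the N is not a separate amine).

alcohol, alkyl halide, alkyne, amide, amine, arene, carboxylic acid, nitro, thiol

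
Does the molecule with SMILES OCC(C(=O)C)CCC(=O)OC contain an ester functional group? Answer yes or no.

yes

Taking each segment in turn:
  HOCH2: HO– on an sp³ carbon → alcohol.
  CH(COCH3): pendant –COCH3: carbonyl C bonded to two carbons → ketone.
  COOCH3: –C(=O)OCH3: carbonyl C bonded to C and to –OCH3 → ester (not ketone + ether).
The COOCH3 segment supplies the ester: –C(=O)OCH3: carbonyl C bonded to C and to –OCH3 → ester (not ketone + ether).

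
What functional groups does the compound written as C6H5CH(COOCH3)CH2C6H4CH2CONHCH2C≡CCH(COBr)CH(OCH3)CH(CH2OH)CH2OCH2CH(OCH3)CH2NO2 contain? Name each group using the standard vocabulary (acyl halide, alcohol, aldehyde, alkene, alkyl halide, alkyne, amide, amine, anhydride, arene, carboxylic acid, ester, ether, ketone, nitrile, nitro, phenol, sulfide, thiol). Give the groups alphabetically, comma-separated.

acyl halide, alcohol, alkyne, amide, arene, ester, ether, nitro

C6H5– phenyl ring → arene.
pendant –COOCH3: carbonyl C bonded to C and –OCH3 → ester.
para-disubstituted benzene ring → arene.
–C(=O)–N– linkage → amide (the N is not an amine).
C≡C triple bond → alkyne.
pendant –C(=O)X: carbonyl C bonded to C and halogen → acyl halide.
pendant –OCH3: C–O–C with sp³ C, no adjacent C=O → ether.
pendant –CH2OH on an sp³ backbone C → alcohol.
C–O–C with sp³ carbons on both sides and no adjacent C=O → ether.
pendant –OCH3: C–O–C with sp³ C, no adjacent C=O → ether.
–NO2 on carbon → nitro group.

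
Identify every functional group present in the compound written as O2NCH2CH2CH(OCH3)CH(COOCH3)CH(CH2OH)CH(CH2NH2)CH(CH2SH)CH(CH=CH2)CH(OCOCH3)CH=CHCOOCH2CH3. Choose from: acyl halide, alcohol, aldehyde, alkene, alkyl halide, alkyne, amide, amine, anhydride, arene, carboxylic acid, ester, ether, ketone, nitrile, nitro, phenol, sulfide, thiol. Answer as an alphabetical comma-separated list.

alcohol, alkene, amine, ester, ether, nitro, thiol

Taking each segment in turn:
  O2NCH2: –NO2 on carbon → nitro group.
  CH(OCH3): pendant –OCH3: C–O–C with sp³ C, no adjacent C=O → ether.
  CH(COOCH3): pendant –COOCH3: carbonyl C bonded to C and –OCH3 → ester.
  CH(CH2OH): pendant –CH2OH on an sp³ backbone C → alcohol.
  CH(CH2NH2): pendant –CH2NH2: N on sp³ C, no adjacent C=O → amine.
  CH(CH2SH): pendant –CH2SH → thiol.
  CH(CH=CH2): pendant –CH=CH2: C=C double bond → alkene.
  CH(OCOCH3): pendant –OC(=O)CH3: an acyloxy group → ester.
  CH=CH: C=C double bond → alkene.
  COOCH2CH3: –C(=O)OCH2CH3: carbonyl C bonded to C and to –OEt → ester.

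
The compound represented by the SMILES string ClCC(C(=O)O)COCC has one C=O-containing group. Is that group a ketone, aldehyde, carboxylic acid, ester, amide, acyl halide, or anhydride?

The carbonyl is in the CH(COOH) segment: pendant –COOH: carbonyl C bonded to C and –OH → carboxylic acid.

carboxylic acid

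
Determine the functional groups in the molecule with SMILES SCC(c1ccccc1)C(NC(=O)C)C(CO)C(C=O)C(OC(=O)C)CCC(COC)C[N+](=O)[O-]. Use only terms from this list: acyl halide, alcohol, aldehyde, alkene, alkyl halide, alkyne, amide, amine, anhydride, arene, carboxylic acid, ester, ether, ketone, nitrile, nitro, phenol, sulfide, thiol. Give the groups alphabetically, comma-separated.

Taking each segment in turn:
  HSCH2: –SH on an sp³ carbon → thiol.
  CH(C6H5): pendant –C6H5: benzene ring → arene.
  CH(NHCOCH3): pendant –NHC(=O)CH3: N bonded to a carbonyl → amide (not amine).
  CH(CH2OH): pendant –CH2OH on an sp³ backbone C → alcohol.
  CH(CHO): pendant –CHO: carbonyl C bonded to C and H → aldehyde.
  CH(OCOCH3): pendant –OC(=O)CH3: an acyloxy group → ester.
  CH(CH2OCH3): pendant –CH2OCH3: C–O–C linkage → ether.
  CH2NO2: –NO2 on carbon → nitro group.

alcohol, aldehyde, amide, arene, ester, ether, nitro, thiol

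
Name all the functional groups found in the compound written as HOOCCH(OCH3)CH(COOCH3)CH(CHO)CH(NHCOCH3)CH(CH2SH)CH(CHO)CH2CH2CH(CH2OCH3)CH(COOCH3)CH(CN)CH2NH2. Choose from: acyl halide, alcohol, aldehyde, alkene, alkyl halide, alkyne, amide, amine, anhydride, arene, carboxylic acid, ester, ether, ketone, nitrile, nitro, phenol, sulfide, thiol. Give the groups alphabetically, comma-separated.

aldehyde, amide, amine, carboxylic acid, ester, ether, nitrile, thiol

–COOH: carbonyl C bonded to –OH and C → carboxylic acid (the –OH is not a separate alcohol).
pendant –OCH3: C–O–C with sp³ C, no adjacent C=O → ether.
pendant –COOCH3: carbonyl C bonded to C and –OCH3 → ester.
pendant –CHO: carbonyl C bonded to C and H → aldehyde.
pendant –NHC(=O)CH3: N bonded to a carbonyl → amide (not amine).
pendant –CH2SH → thiol.
pendant –CHO: carbonyl C bonded to C and H → aldehyde.
pendant –CH2OCH3: C–O–C linkage → ether.
pendant –COOCH3: carbonyl C bonded to C and –OCH3 → ester.
pendant –C≡N: nitrile.
–NH2 on an sp³ carbon with no adjacent C=O → amine.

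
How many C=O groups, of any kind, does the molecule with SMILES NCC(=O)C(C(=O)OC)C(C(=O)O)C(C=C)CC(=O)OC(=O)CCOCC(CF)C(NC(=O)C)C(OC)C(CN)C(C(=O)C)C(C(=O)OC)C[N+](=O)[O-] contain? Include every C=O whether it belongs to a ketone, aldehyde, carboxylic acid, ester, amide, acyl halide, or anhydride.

8

CO: ketone, 1 C=O (running total 1).
CH(COOCH3): ester, 1 C=O (running total 2).
CH(COOH): carboxylic acid, 1 C=O (running total 3).
CH2CO-O-COCH2: anhydride, 2 C=O (running total 5).
CH(NHCOCH3): amide, 1 C=O (running total 6).
CH(COCH3): ketone, 1 C=O (running total 7).
CH(COOCH3): ester, 1 C=O (running total 8).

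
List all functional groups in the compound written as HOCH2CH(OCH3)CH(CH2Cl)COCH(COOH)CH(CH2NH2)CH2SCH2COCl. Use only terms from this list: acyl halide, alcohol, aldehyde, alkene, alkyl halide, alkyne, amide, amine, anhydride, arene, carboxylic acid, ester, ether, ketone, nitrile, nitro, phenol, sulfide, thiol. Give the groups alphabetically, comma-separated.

HO– on an sp³ carbon → alcohol.
pendant –OCH3: C–O–C with sp³ C, no adjacent C=O → ether.
pendant –CH2X: halogen on sp³ carbon → alkyl halide.
–C(=O)– with carbon on both sides → ketone.
pendant –COOH: carbonyl C bonded to C and –OH → carboxylic acid.
pendant –CH2NH2: N on sp³ C, no adjacent C=O → amine.
C–S–C linkage → sulfide (thioether).
–C(=O)Cl: carbonyl C bonded to C and to a halogen → acyl halide (not alkyl halide).

acyl halide, alcohol, alkyl halide, amine, carboxylic acid, ether, ketone, sulfide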